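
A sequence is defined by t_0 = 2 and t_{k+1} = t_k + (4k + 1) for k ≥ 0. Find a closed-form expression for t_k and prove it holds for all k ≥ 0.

Claim: t_k = 2k^2 − k + 2.

Base case: t_0 = 2, and 2·0^2 − 0 + 2 = 2.
Assume t_j = 2j^2 − j + 2.
Then t_{j+1} = t_j + (4j + 1) = (2j^2 − j + 2) + (4j + 1) = 2j^2 + 3j + 3,
and 2·(j+1)^2 − (j+1) + 2 = 2j^2 + 3j + 3.
By induction, t_k = 2k^2 − k + 2 for all k ≥ 0.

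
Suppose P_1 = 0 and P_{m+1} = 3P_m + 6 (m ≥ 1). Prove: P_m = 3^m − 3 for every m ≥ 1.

Base case: P_1 = 0, and 3^1 − 3 = 3 − 3 = 0.
Assume P_j = 3^j − 3 for some j ≥ 1.
Then P_{j+1} = 3P_j + 6 = 3·(3^j − 3) + 6 = 3^{j+1} − 9 + 6 = 3^{j+1} − 3.
Hence P_m = 3^m − 3 for every m ≥ 1, by induction.

P_m = 3^m − 3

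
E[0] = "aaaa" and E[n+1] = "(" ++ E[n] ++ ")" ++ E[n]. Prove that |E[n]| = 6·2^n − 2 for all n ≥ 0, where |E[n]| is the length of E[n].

Base case: |E[0]| = 4, and 6·2^0 − 2 = 4.
Assume |E[r]| = 6·2^r − 2.
Then |E[r+1]| = 1 + |E[r]| + 1 + |E[r]| = 2|E[r]| + 2 = 2(6·2^r − 2) + 2 = 6·2^{r+1} − 4 + 2 = 6·2^{r+1} − 2.
So the formula holds for r+1, and by induction |E[n]| = 6·2^n − 2 for all n ≥ 0.

|E[n]| = 6·2^n − 2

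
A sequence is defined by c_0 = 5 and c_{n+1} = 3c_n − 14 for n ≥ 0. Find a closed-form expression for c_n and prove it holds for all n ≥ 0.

Claim: c_n = -2·3^n + 7.

Base case: c_0 = 5, and -2·3^0 + 7 = -2 + 7 = 5.
Assume c_k = -2·3^k + 7 for some k ≥ 0.
Then c_{k+1} = 3c_k − 14 = 3·(-2·3^k + 7) − 14 = -6·3^k + 21 − 14 = -2·3^{k+1} + 7.
So the formula holds for k+1, and by induction c_n = -2·3^n + 7 for all n ≥ 0.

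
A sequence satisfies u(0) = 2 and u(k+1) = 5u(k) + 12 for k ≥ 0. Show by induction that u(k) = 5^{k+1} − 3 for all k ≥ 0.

Base case: u(0) = 2, and 5^{0+1} − 3 = 5 − 3 = 2.
Assume u(r) = 5^{r+1} − 3 for some r ≥ 0.
Then u(r+1) = 5u(r) + 12 = 5·(5^{r+1} − 3) + 12 = 5^{r+2} − 15 + 12 = 5^{r+2} − 3.
This completes the inductive step, so u(k) = 5^{k+1} − 3 for all k ≥ 0.

u(k) = 5^{k+1} − 3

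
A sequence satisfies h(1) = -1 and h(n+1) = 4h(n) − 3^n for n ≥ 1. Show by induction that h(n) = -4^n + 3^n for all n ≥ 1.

Base case: h(1) = -1, and -4^1 + 3^1 = -4 + 3 = -1.
Assume h(r) = -4^r + 3^r for some r ≥ 1.
Then h(r+1) = 4h(r) − 3^r = 4·(-4^r + 3^r) − 3^r = -4^{r+1} + 4·3^r − 3^r = -4^{r+1} + 3·3^r = -4^{r+1} + 3^{r+1}.
Hence h(n) = -4^n + 3^n for every n ≥ 1, by induction.

h(n) = -4^n + 3^n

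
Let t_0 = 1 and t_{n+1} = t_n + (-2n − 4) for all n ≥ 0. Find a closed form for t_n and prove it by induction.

Claim: t_n = -n^2 − 3n + 1.

Base case: t_0 = 1, and -0^2 − 3·0 + 1 = 1.
Assume t_r = -r^2 − 3r + 1.
Then t_{r+1} = t_r + (-2r − 4) = (-r^2 − 3r + 1) + (-2r − 4) = -r^2 − 5r − 3,
and -(r+1)^2 − 3·(r+1) + 1 = -r^2 − 5r − 3.
This completes the inductive step, so t_n = -n^2 − 3n + 1 for all n ≥ 0.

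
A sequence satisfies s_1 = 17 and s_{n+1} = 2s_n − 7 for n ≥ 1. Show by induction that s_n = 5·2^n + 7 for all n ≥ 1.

Base case: s_1 = 17, and 5·2^1 + 7 = 10 + 7 = 17.
Assume s_j = 5·2^j + 7 for some j ≥ 1.
Then s_{j+1} = 2s_j − 7 = 2·(5·2^j + 7) − 7 = 10·2^j + 14 − 7 = 5·2^{j+1} + 7.
By induction, s_n = 5·2^n + 7 for all n ≥ 1.

s_n = 5·2^n + 7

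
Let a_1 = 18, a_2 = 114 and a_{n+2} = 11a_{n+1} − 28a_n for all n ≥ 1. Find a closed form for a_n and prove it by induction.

Claim: a_n = 2·7^n + 4^n.

Base cases: a_1 = 18 and 2·7^1 + 4^1 = 18; a_2 = 114 and 2·7^2 + 4^2 = 114.
Assume a_j = 2·7^j + 4^j for all 1 ≤ j ≤ k, where k ≥ 2.
Then a_{k+1} = 11a_k − 28a_{k−1} = 11·(2·7^k + 4^k) − 28·(2·7^{k−1} + 4^{k−1}) = 2·(11·7 − 28)7^{k−1} + (11·4 − 28)4^{k−1} = 98·7^{k−1} + 16·4^{k−1} = 2·7^{k+1} + 4^{k+1}.
This completes the inductive step, so a_n = 2·7^n + 4^n for all n ≥ 1.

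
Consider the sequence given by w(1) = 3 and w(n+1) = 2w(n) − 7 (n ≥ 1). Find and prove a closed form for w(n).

Claim: w(n) = -2^{n+1} + 7.

Base case: w(1) = 3, and -2^{1+1} + 7 = -4 + 7 = 3.
Assume w(k) = -2^{k+1} + 7 for some k ≥ 1.
Then w(k+1) = 2w(k) − 7 = 2·(-2^{k+1} + 7) − 7 = -2^{k+2} + 14 − 7 = -2^{k+2} + 7.
This completes the inductive step, so w(n) = -2^{n+1} + 7 for all n ≥ 1.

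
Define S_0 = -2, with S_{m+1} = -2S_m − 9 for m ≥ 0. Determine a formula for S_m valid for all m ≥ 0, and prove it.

Claim: S_m = (-2)^m − 3.

Base case: S_0 = -2, and (-2)^0 − 3 = 1 − 3 = -2.
Assume S_j = (-2)^j − 3 for some j ≥ 0.
Then S_{j+1} = -2S_j − 9 = -2·((-2)^j − 3) − 9 = -2·(-2)^j + 6 − 9 = (-2)^{j+1} − 3.
So the formula holds for j+1, and by induction S_m = (-2)^m − 3 for all m ≥ 0.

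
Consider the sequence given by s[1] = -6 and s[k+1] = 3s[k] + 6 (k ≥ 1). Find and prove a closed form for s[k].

Claim: s[k] = -3^k − 3.

Base case: s[1] = -6, and -3^1 − 3 = -3 − 3 = -6.
Assume s[m] = -3^m − 3 for some m ≥ 1.
Then s[m+1] = 3s[m] + 6 = 3·(-3^m − 3) + 6 = -3^{m+1} − 9 + 6 = -3^{m+1} − 3.
This completes the inductive step, so s[k] = -3^k − 3 for all k ≥ 1.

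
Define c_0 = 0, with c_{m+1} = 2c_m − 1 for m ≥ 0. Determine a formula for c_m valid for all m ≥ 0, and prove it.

Claim: c_m = -2^m + 1.

Base case: c_0 = 0, and -2^0 + 1 = -1 + 1 = 0.
Assume c_r = -2^r + 1 for some r ≥ 0.
Then c_{r+1} = 2c_r − 1 = 2·(-2^r + 1) − 1 = -2^{r+1} + 2 − 1 = -2^{r+1} + 1.
By induction, c_m = -2^m + 1 for all m ≥ 0.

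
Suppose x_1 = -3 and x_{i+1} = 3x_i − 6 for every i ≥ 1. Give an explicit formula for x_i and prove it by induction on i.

Claim: x_i = -2·3^i + 3.

Base case: x_1 = -3, and -2·3^1 + 3 = -6 + 3 = -3.
Assume x_k = -2·3^k + 3 for some k ≥ 1.
Then x_{k+1} = 3x_k − 6 = 3·(-2·3^k + 3) − 6 = -6·3^k + 9 − 6 = -2·3^{k+1} + 3.
Hence x_i = -2·3^i + 3 for every i ≥ 1, by induction.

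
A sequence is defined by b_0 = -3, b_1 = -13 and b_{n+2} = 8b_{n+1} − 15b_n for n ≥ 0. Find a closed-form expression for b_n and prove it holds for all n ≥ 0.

Claim: b_n = -3^n − 2·5^n.

Base cases: b_0 = -3 and -3^0 − 2·5^0 = -3; b_1 = -13 and -3^1 − 2·5^1 = -13.
Assume b_j = -3^j − 2·5^j for all 0 ≤ j ≤ m, where m ≥ 1.
Then b_{m+1} = 8b_m − 15b_{m−1} = 8·(-3^m − 2·5^m) − 15·(-3^{m−1} − 2·5^{m−1}) = -(8·3 − 15)3^{m−1} − 2·(8·5 − 15)5^{m−1} = -9·3^{m−1} − 50·5^{m−1} = -3^{m+1} − 2·5^{m+1}.
This completes the inductive step, so b_n = -3^n − 2·5^n for all n ≥ 0.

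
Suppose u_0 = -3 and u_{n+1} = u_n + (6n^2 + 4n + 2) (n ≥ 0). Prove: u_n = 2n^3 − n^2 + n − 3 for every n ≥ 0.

Base case: u_0 = -3, and 2·0^3 − 0^2 + 0 − 3 = -3.
Assume u_r = 2r^3 − r^2 + r − 3.
Then u_{r+1} = u_r + (6r^2 + 4r + 2) = (2r^3 − r^2 + r − 3) + (6r^2 + 4r + 2) = 2r^3 + 5r^2 + 5r − 1,
and 2·(r+1)^3 − (r+1)^2 + (r+1) − 3 = 2r^3 + 5r^2 + 5r − 1.
Hence u_n = 2n^3 − n^2 + n − 3 for every n ≥ 0, by induction.

u_n = 2n^3 − n^2 + n − 3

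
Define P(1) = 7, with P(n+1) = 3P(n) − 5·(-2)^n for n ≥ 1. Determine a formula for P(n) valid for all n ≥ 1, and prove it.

Claim: P(n) = 3·3^n + (-2)^n.

Base case: P(1) = 7, and 3·3^1 + (-2)^1 = 9 − 2 = 7.
Assume P(k) = 3·3^k + (-2)^k for some k ≥ 1.
Then P(k+1) = 3P(k) − 5·(-2)^k = 3·(3·3^k + (-2)^k) − 5·(-2)^k = 3·3^{k+1} + 3·(-2)^k − 5·(-2)^k = 3·3^{k+1} − 2·(-2)^k = 3·3^{k+1} + (-2)^{k+1}.
So the formula holds for k+1, and by induction P(n) = 3·3^n + (-2)^n for all n ≥ 1.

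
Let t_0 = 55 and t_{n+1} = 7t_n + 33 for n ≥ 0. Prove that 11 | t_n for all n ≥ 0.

Base case: t_0 = 55 = 11·5, so 11 | t_0.
Assume 11 | t_j, so t_j = 11s for some integer s.
Then t_{j+1} = 7t_j + 33 = 7·(11s) + 33 = 11(7s + 3), so 11 | t_{j+1}.
By induction, 11 | t_n for all n ≥ 0.

11 | t_n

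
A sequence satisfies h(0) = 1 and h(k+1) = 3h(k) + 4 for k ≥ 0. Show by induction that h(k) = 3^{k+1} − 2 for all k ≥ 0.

Base case: h(0) = 1, and 3^{0+1} − 2 = 3 − 2 = 1.
Assume h(r) = 3^{r+1} − 2 for some r ≥ 0.
Then h(r+1) = 3h(r) + 4 = 3·(3^{r+1} − 2) + 4 = 3^{r+2} − 6 + 4 = 3^{r+2} − 2.
So the formula holds for r+1, and by induction h(k) = 3^{k+1} − 2 for all k ≥ 0.

h(k) = 3^{k+1} − 2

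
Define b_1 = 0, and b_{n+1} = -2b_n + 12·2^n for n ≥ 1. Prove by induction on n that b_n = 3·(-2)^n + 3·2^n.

Base case: b_1 = 0, and 3·(-2)^1 + 3·2^1 = -6 + 6 = 0.
Assume b_j = 3·(-2)^j + 3·2^j for some j ≥ 1.
Then b_{j+1} = -2b_j + 12·2^j = -2·(3·(-2)^j + 3·2^j) + 12·2^j = 3·(-2)^{j+1} − 6·2^j + 12·2^j = 3·(-2)^{j+1} + 6·2^j = 3·(-2)^{j+1} + 3·2^{j+1}.
This completes the inductive step, so b_n = 3·(-2)^n + 3·2^n for all n ≥ 1.

b_n = 3·(-2)^n + 3·2^n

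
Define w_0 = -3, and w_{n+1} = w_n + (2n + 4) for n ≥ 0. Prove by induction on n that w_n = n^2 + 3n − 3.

Base case: w_0 = -3, and 0^2 + 3·0 − 3 = -3.
Assume w_r = r^2 + 3r − 3.
Then w_{r+1} = w_r + (2r + 4) = (r^2 + 3r − 3) + (2r + 4) = r^2 + 5r + 1,
and (r+1)^2 + 3·(r+1) − 3 = r^2 + 5r + 1.
Hence w_n = n^2 + 3n − 3 for every n ≥ 0, by induction.

w_n = n^2 + 3n − 3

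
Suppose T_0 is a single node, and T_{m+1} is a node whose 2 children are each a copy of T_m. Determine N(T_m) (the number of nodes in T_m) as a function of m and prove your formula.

Claim: N(T_m) = 2^{m+1} − 1.

Base case: N(T_0) = 1, and 2^{0+1} − 1 = 1.
Assume N(T_r) = 2^{r+1} − 1.
Then N(T_{r+1}) = 1 + 2N(T_r) = 1 + 2(2^{r+1} − 1) = 2^{r+2} − 2 + 1 = 2^{r+2} − 1.
This completes the inductive step, so N(T_m) = 2^{m+1} − 1 for all m ≥ 0.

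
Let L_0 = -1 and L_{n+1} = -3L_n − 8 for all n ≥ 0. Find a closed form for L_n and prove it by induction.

Claim: L_n = (-3)^n − 2.

Base case: L_0 = -1, and (-3)^0 − 2 = 1 − 2 = -1.
Assume L_m = (-3)^m − 2 for some m ≥ 0.
Then L_{m+1} = -3L_m − 8 = -3·((-3)^m − 2) − 8 = -3·(-3)^m + 6 − 8 = (-3)^{m+1} − 2.
This completes the inductive step, so L_n = (-3)^n − 2 for all n ≥ 0.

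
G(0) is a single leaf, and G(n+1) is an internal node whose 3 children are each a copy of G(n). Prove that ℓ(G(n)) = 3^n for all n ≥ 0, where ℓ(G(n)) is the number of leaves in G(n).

Base case: ℓ(G(0)) = 1, and 3^0 = 1.
Assume ℓ(G(k)) = 3^k.
Then ℓ(G(k+1)) = 3·ℓ(G(k)) = 3·3^k = 3^{k+1}.
Hence ℓ(G(n)) = 3^n for every n ≥ 0, by induction.

ℓ(G(n)) = 3^n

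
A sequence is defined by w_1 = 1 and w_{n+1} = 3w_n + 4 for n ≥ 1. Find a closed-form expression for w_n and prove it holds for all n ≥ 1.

Claim: w_n = 3^n − 2.

Base case: w_1 = 1, and 3^1 − 2 = 3 − 2 = 1.
Assume w_m = 3^m − 2 for some m ≥ 1.
Then w_{m+1} = 3w_m + 4 = 3·(3^m − 2) + 4 = 3^{m+1} − 6 + 4 = 3^{m+1} − 2.
Hence w_n = 3^n − 2 for every n ≥ 1, by induction.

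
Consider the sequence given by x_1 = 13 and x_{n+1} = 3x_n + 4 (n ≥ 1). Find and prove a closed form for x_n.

Claim: x_n = 5·3^n − 2.

Base case: x_1 = 13, and 5·3^1 − 2 = 15 − 2 = 13.
Assume x_r = 5·3^r − 2 for some r ≥ 1.
Then x_{r+1} = 3x_r + 4 = 3·(5·3^r − 2) + 4 = 15·3^r − 6 + 4 = 5·3^{r+1} − 2.
So the formula holds for r+1, and by induction x_n = 5·3^n − 2 for all n ≥ 1.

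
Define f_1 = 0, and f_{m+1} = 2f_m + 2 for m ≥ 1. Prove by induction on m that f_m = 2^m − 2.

Base case: f_1 = 0, and 2^1 − 2 = 2 − 2 = 0.
Assume f_r = 2^r − 2 for some r ≥ 1.
Then f_{r+1} = 2f_r + 2 = 2·(2^r − 2) + 2 = 2^{r+1} − 4 + 2 = 2^{r+1} − 2.
By induction, f_m = 2^m − 2 for all m ≥ 1.

f_m = 2^m − 2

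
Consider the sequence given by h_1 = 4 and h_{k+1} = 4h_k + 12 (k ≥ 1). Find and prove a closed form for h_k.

Claim: h_k = 2·4^k − 4.

Base case: h_1 = 4, and 2·4^1 − 4 = 8 − 4 = 4.
Assume h_r = 2·4^r − 4 for some r ≥ 1.
Then h_{r+1} = 4h_r + 12 = 4·(2·4^r − 4) + 12 = 8·4^r − 16 + 12 = 2·4^{r+1} − 4.
This completes the inductive step, so h_k = 2·4^k − 4 for all k ≥ 1.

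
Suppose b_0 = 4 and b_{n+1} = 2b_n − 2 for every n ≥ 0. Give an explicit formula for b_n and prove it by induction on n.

Claim: b_n = 2^{n+1} + 2.

Base case: b_0 = 4, and 2^{0+1} + 2 = 2 + 2 = 4.
Assume b_j = 2^{j+1} + 2 for some j ≥ 0.
Then b_{j+1} = 2b_j − 2 = 2·(2^{j+1} + 2) − 2 = 2^{j+2} + 4 − 2 = 2^{j+2} + 2.
So the formula holds for j+1, and by induction b_n = 2^{n+1} + 2 for all n ≥ 0.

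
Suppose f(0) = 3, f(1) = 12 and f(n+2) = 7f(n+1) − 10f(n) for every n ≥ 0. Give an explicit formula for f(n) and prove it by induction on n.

Claim: f(n) = 2·5^n + 2^n.

Base cases: f(0) = 3 and 2·5^0 + 2^0 = 3; f(1) = 12 and 2·5^1 + 2^1 = 12.
Assume f(i) = 2·5^i + 2^i for all 0 ≤ i ≤ j, where j ≥ 1.
Then f(j+1) = 7f(j) − 10f(j−1) = 7·(2·5^j + 2^j) − 10·(2·5^{j−1} + 2^{j−1}) = 2·(7·5 − 10)5^{j−1} + (7·2 − 10)2^{j−1} = 50·5^{j−1} + 4·2^{j−1} = 2·5^{j+1} + 2^{j+1}.
This completes the inductive step, so f(n) = 2·5^n + 2^n for all n ≥ 0.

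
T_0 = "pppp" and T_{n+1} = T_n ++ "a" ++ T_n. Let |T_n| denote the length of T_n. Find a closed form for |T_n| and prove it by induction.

Claim: |T_n| = 5·2^n − 1.

Base case: |T_0| = 4, and 5·2^0 − 1 = 4.
Assume |T_m| = 5·2^m − 1.
Then |T_{m+1}| = |T_m| + 1 + |T_m| = 2|T_m| + 1 = 2(5·2^m − 1) + 1 = 5·2^{m+1} − 2 + 1 = 5·2^{m+1} − 1.
Hence |T_n| = 5·2^n − 1 for every n ≥ 0, by induction.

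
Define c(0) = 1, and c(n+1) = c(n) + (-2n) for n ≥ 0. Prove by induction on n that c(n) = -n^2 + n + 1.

Base case: c(0) = 1, and -0^2 + 0 + 1 = 1.
Assume c(j) = -j^2 + j + 1.
Then c(j+1) = c(j) + (-2j) = (-j^2 + j + 1) + (-2j) = -j^2 − j + 1,
and -(j+1)^2 + (j+1) + 1 = -j^2 − j + 1.
This completes the inductive step, so c(n) = -n^2 + n + 1 for all n ≥ 0.

c(n) = -n^2 + n + 1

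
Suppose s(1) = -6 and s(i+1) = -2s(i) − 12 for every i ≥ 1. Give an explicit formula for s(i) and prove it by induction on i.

Claim: s(i) = (-2)^i − 4.

Base case: s(1) = -6, and (-2)^1 − 4 = -2 − 4 = -6.
Assume s(r) = (-2)^r − 4 for some r ≥ 1.
Then s(r+1) = -2s(r) − 12 = -2·((-2)^r − 4) − 12 = -2·(-2)^r + 8 − 12 = (-2)^{r+1} − 4.
By induction, s(i) = (-2)^i − 4 for all i ≥ 1.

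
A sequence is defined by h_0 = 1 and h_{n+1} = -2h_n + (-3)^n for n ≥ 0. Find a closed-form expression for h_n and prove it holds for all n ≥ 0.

Claim: h_n = 2·(-2)^n − (-3)^n.

Base case: h_0 = 1, and 2·(-2)^0 − (-3)^0 = 2 − 1 = 1.
Assume h_k = 2·(-2)^k − (-3)^k for some k ≥ 0.
Then h_{k+1} = -2h_k + (-3)^k = -2·(2·(-2)^k − (-3)^k) + (-3)^k = 2·(-2)^{k+1} + 2·(-3)^k + (-3)^k = 2·(-2)^{k+1} + 3·(-3)^k = 2·(-2)^{k+1} − (-3)^{k+1}.
Hence h_n = 2·(-2)^n − (-3)^n for every n ≥ 0, by induction.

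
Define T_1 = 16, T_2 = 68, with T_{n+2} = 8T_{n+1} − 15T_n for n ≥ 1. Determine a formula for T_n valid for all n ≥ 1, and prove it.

Claim: T_n = 2·5^n + 2·3^n.

Base cases: T_1 = 16 and 2·5^1 + 2·3^1 = 16; T_2 = 68 and 2·5^2 + 2·3^2 = 68.
Assume T_j = 2·5^j + 2·3^j for all 1 ≤ j ≤ r, where r ≥ 2.
Then T_{r+1} = 8T_r − 15T_{r−1} = 8·(2·5^r + 2·3^r) − 15·(2·5^{r−1} + 2·3^{r−1}) = 2·(8·5 − 15)5^{r−1} + 2·(8·3 − 15)3^{r−1} = 50·5^{r−1} + 18·3^{r−1} = 2·5^{r+1} + 2·3^{r+1}.
Hence T_n = 2·5^n + 2·3^n for every n ≥ 1, by strong induction.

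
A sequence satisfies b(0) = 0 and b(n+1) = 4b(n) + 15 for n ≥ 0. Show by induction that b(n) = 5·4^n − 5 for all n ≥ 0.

Base case: b(0) = 0, and 5·4^0 − 5 = 5 − 5 = 0.
Assume b(r) = 5·4^r − 5 for some r ≥ 0.
Then b(r+1) = 4b(r) + 15 = 4·(5·4^r − 5) + 15 = 20·4^r − 20 + 15 = 5·4^{r+1} − 5.
This completes the inductive step, so b(n) = 5·4^n − 5 for all n ≥ 0.

b(n) = 5·4^n − 5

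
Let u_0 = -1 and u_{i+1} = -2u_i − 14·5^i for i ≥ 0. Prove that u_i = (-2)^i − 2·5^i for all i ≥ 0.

Base case: u_0 = -1, and (-2)^0 − 2·5^0 = 1 − 2 = -1.
Assume u_m = (-2)^m − 2·5^m for some m ≥ 0.
Then u_{m+1} = -2u_m − 14·5^m = -2·((-2)^m − 2·5^m) − 14·5^m = (-2)^{m+1} + 4·5^m − 14·5^m = (-2)^{m+1} − 10·5^m = (-2)^{m+1} − 2·5^{m+1}.
By induction, u_i = (-2)^i − 2·5^i for all i ≥ 0.

u_i = (-2)^i − 2·5^i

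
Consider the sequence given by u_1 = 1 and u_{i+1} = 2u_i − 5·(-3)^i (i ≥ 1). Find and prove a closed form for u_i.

Claim: u_i = 2·2^i + (-3)^i.

Base case: u_1 = 1, and 2·2^1 + (-3)^1 = 4 − 3 = 1.
Assume u_m = 2·2^m + (-3)^m for some m ≥ 1.
Then u_{m+1} = 2u_m − 5·(-3)^m = 2·(2·2^m + (-3)^m) − 5·(-3)^m = 2·2^{m+1} + 2·(-3)^m − 5·(-3)^m = 2·2^{m+1} − 3·(-3)^m = 2·2^{m+1} + (-3)^{m+1}.
Hence u_i = 2·2^i + (-3)^i for every i ≥ 1, by induction.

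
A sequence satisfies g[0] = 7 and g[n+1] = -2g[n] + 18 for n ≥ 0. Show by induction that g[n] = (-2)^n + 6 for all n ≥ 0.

Base case: g[0] = 7, and (-2)^0 + 6 = 1 + 6 = 7.
Assume g[r] = (-2)^r + 6 for some r ≥ 0.
Then g[r+1] = -2g[r] + 18 = -2·((-2)^r + 6) + 18 = -2·(-2)^r − 12 + 18 = (-2)^{r+1} + 6.
By induction, g[n] = (-2)^n + 6 for all n ≥ 0.

g[n] = (-2)^n + 6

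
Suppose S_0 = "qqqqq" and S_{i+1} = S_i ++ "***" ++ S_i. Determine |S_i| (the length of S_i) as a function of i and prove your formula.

Claim: |S_i| = 2^{i+3} − 3.

Base case: |S_0| = 5, and 2^{0+3} − 3 = 5.
Assume |S_k| = 2^{k+3} − 3.
Then |S_{k+1}| = |S_k| + 3 + |S_k| = 2|S_k| + 3 = 2(2^{k+3} − 3) + 3 = 2^{k+1+3} − 6 + 3 = 2^{k+1+3} − 3.
This completes the inductive step, so |S_i| = 2^{i+3} − 3 for all i ≥ 0.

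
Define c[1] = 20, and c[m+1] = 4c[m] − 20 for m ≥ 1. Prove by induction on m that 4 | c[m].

Base case: c[1] = 20 = 4·5, so 4 | c[1].
Assume 4 | c[r], so c[r] = 4t for some integer t.
Then c[r+1] = 4c[r] − 20 = 4·(4t) − 20 = 4(4t − 5), so 4 | c[r+1].
So the property holds for r+1, and by induction 4 | c[m] for all m ≥ 1.

4 | c[m]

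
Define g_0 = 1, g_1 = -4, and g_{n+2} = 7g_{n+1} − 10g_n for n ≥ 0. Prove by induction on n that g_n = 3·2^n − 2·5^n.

Base cases: g_0 = 1 and 3·2^0 − 2·5^0 = 1; g_1 = -4 and 3·2^1 − 2·5^1 = -4.
Assume g_j = 3·2^j − 2·5^j for all 0 ≤ j ≤ m, where m ≥ 1.
Then g_{m+1} = 7g_m − 10g_{m−1} = 7·(3·2^m − 2·5^m) − 10·(3·2^{m−1} − 2·5^{m−1}) = 3·(7·2 − 10)2^{m−1} − 2·(7·5 − 10)5^{m−1} = 12·2^{m−1} − 50·5^{m−1} = 3·2^{m+1} − 2·5^{m+1}.
This completes the inductive step, so g_n = 3·2^n − 2·5^n for all n ≥ 0.

g_n = 3·2^n − 2·5^n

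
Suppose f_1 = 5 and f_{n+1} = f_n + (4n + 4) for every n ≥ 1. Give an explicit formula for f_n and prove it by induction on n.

Claim: f_n = 2n^2 + 2n + 1.

Base case: f_1 = 5, and 2·1^2 + 2·1 + 1 = 5.
Assume f_k = 2k^2 + 2k + 1.
Then f_{k+1} = f_k + (4k + 4) = (2k^2 + 2k + 1) + (4k + 4) = 2k^2 + 6k + 5,
and 2·(k+1)^2 + 2·(k+1) + 1 = 2k^2 + 6k + 5.
Hence f_n = 2n^2 + 2n + 1 for every n ≥ 1, by induction.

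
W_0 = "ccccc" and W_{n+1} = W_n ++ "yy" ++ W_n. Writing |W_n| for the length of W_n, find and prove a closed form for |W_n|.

Claim: |W_n| = 7·2^n − 2.

Base case: |W_0| = 5, and 7·2^0 − 2 = 5.
Assume |W_k| = 7·2^k − 2.
Then |W_{k+1}| = |W_k| + 2 + |W_k| = 2|W_k| + 2 = 2(7·2^k − 2) + 2 = 7·2^{k+1} − 4 + 2 = 7·2^{k+1} − 2.
This completes the inductive step, so |W_n| = 7·2^n − 2 for all n ≥ 0.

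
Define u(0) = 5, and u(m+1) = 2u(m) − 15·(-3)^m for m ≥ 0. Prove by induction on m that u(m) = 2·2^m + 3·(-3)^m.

Base case: u(0) = 5, and 2·2^0 + 3·(-3)^0 = 2 + 3 = 5.
Assume u(j) = 2·2^j + 3·(-3)^j for some j ≥ 0.
Then u(j+1) = 2u(j) − 15·(-3)^j = 2·(2·2^j + 3·(-3)^j) − 15·(-3)^j = 2·2^{j+1} + 6·(-3)^j − 15·(-3)^j = 2·2^{j+1} − 9·(-3)^j = 2·2^{j+1} + 3·(-3)^{j+1}.
This completes the inductive step, so u(m) = 2·2^m + 3·(-3)^m for all m ≥ 0.

u(m) = 2·2^m + 3·(-3)^m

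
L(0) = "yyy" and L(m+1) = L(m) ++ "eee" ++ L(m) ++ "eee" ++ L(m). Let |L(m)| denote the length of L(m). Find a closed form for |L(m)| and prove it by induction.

Claim: |L(m)| = 6·3^m − 3.

Base case: |L(0)| = 3, and 6·3^0 − 3 = 3.
Assume |L(r)| = 6·3^r − 3.
Then |L(r+1)| = 3|L(r)| + 6 = 3(6·3^r − 3) + 6 = 6·3^{r+1} − 9 + 6 = 6·3^{r+1} − 3.
This completes the inductive step, so |L(m)| = 6·3^m − 3 for all m ≥ 0.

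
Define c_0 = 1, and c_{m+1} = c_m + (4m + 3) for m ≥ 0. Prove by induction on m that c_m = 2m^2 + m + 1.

Base case: c_0 = 1, and 2·0^2 + 0 + 1 = 1.
Assume c_r = 2r^2 + r + 1.
Then c_{r+1} = c_r + (4r + 3) = (2r^2 + r + 1) + (4r + 3) = 2r^2 + 5r + 4,
and 2·(r+1)^2 + (r+1) + 1 = 2r^2 + 5r + 4.
This completes the inductive step, so c_m = 2m^2 + m + 1 for all m ≥ 0.

c_m = 2m^2 + m + 1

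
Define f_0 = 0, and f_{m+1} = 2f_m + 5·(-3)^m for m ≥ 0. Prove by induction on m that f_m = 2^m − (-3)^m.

Base case: f_0 = 0, and 2^0 − (-3)^0 = 1 − 1 = 0.
Assume f_j = 2^j − (-3)^j for some j ≥ 0.
Then f_{j+1} = 2f_j + 5·(-3)^j = 2·(2^j − (-3)^j) + 5·(-3)^j = 2^{j+1} − 2·(-3)^j + 5·(-3)^j = 2^{j+1} + 3·(-3)^j = 2^{j+1} − (-3)^{j+1}.
By induction, f_m = 2^m − (-3)^m for all m ≥ 0.

f_m = 2^m − (-3)^m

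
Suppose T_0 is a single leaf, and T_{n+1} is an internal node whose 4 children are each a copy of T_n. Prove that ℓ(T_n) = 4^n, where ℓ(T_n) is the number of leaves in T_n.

Base case: ℓ(T_0) = 1, and 4^0 = 1.
Assume ℓ(T_m) = 4^m.
Then ℓ(T_{m+1}) = 4·ℓ(T_m) = 4·4^m = 4^{m+1}.
This completes the inductive step, so ℓ(T_n) = 4^n for all n ≥ 0.

ℓ(T_n) = 4^n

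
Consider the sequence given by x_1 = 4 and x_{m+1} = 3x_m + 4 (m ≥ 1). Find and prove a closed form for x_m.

Claim: x_m = 2·3^m − 2.

Base case: x_1 = 4, and 2·3^1 − 2 = 6 − 2 = 4.
Assume x_k = 2·3^k − 2 for some k ≥ 1.
Then x_{k+1} = 3x_k + 4 = 3·(2·3^k − 2) + 4 = 6·3^k − 6 + 4 = 2·3^{k+1} − 2.
This completes the inductive step, so x_m = 2·3^m − 2 for all m ≥ 1.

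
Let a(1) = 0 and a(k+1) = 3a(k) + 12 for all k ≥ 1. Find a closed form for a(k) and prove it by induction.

Claim: a(k) = 2·3^k − 6.

Base case: a(1) = 0, and 2·3^1 − 6 = 6 − 6 = 0.
Assume a(r) = 2·3^r − 6 for some r ≥ 1.
Then a(r+1) = 3a(r) + 12 = 3·(2·3^r − 6) + 12 = 6·3^r − 18 + 12 = 2·3^{r+1} − 6.
By induction, a(k) = 2·3^k − 6 for all k ≥ 1.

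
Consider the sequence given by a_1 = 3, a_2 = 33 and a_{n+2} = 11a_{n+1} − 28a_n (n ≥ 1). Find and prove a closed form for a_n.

Claim: a_n = -4^n + 7^n.

Base cases: a_1 = 3 and -4^1 + 7^1 = 3; a_2 = 33 and -4^2 + 7^2 = 33.
Assume a_j = -4^j + 7^j for all 1 ≤ j ≤ r, where r ≥ 2.
Then a_{r+1} = 11a_r − 28a_{r−1} = 11·(-4^r + 7^r) − 28·(-4^{r−1} + 7^{r−1}) = -(11·4 − 28)4^{r−1} + (11·7 − 28)7^{r−1} = -16·4^{r−1} + 49·7^{r−1} = -4^{r+1} + 7^{r+1}.
This completes the inductive step, so a_n = -4^n + 7^n for all n ≥ 1.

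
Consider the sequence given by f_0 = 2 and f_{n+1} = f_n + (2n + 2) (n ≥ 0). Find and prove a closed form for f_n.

Claim: f_n = n^2 + n + 2.

Base case: f_0 = 2, and 0^2 + 0 + 2 = 2.
Assume f_m = m^2 + m + 2.
Then f_{m+1} = f_m + (2m + 2) = (m^2 + m + 2) + (2m + 2) = m^2 + 3m + 4,
and (m+1)^2 + (m+1) + 2 = m^2 + 3m + 4.
This completes the inductive step, so f_n = n^2 + n + 2 for all n ≥ 0.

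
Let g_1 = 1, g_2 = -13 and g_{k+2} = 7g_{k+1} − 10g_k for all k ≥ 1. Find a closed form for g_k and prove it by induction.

Claim: g_k = 3·2^k − 5^k.

Base cases: g_1 = 1 and 3·2^1 − 5^1 = 1; g_2 = -13 and 3·2^2 − 5^2 = -13.
Assume g_j = 3·2^j − 5^j for all 1 ≤ j ≤ r, where r ≥ 2.
Then g_{r+1} = 7g_r − 10g_{r−1} = 7·(3·2^r − 5^r) − 10·(3·2^{r−1} − 5^{r−1}) = 3·(7·2 − 10)2^{r−1} − (7·5 − 10)5^{r−1} = 12·2^{r−1} − 25·5^{r−1} = 3·2^{r+1} − 5^{r+1}.
So the formula holds for r+1, and by strong induction g_k = 3·2^k − 5^k for all k ≥ 1.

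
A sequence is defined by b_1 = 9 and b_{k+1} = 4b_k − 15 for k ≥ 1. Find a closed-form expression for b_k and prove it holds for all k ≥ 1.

Claim: b_k = 4^k + 5.

Base case: b_1 = 9, and 4^1 + 5 = 4 + 5 = 9.
Assume b_m = 4^m + 5 for some m ≥ 1.
Then b_{m+1} = 4b_m − 15 = 4·(4^m + 5) − 15 = 4^{m+1} + 20 − 15 = 4^{m+1} + 5.
So the formula holds for m+1, and by induction b_k = 4^k + 5 for all k ≥ 1.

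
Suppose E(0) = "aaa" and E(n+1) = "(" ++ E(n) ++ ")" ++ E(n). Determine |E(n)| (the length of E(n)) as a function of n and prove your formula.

Claim: |E(n)| = 5·2^n − 2.

Base case: |E(0)| = 3, and 5·2^0 − 2 = 3.
Assume |E(r)| = 5·2^r − 2.
Then |E(r+1)| = 1 + |E(r)| + 1 + |E(r)| = 2|E(r)| + 2 = 2(5·2^r − 2) + 2 = 5·2^{r+1} − 4 + 2 = 5·2^{r+1} − 2.
So the formula holds for r+1, and by induction |E(n)| = 5·2^n − 2 for all n ≥ 0.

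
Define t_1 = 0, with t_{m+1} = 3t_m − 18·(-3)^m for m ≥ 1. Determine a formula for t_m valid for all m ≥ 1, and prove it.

Claim: t_m = 3·3^m + 3·(-3)^m.

Base case: t_1 = 0, and 3·3^1 + 3·(-3)^1 = 9 − 9 = 0.
Assume t_k = 3·3^k + 3·(-3)^k for some k ≥ 1.
Then t_{k+1} = 3t_k − 18·(-3)^k = 3·(3·3^k + 3·(-3)^k) − 18·(-3)^k = 3·3^{k+1} + 9·(-3)^k − 18·(-3)^k = 3·3^{k+1} − 9·(-3)^k = 3·3^{k+1} + 3·(-3)^{k+1}.
This completes the inductive step, so t_m = 3·3^m + 3·(-3)^m for all m ≥ 1.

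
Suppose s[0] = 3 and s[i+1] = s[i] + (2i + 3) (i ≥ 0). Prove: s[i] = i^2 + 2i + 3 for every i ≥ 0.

Base case: s[0] = 3, and 0^2 + 2·0 + 3 = 3.
Assume s[k] = k^2 + 2k + 3.
Then s[k+1] = s[k] + (2k + 3) = (k^2 + 2k + 3) + (2k + 3) = k^2 + 4k + 6,
and (k+1)^2 + 2·(k+1) + 3 = k^2 + 4k + 6.
This completes the inductive step, so s[i] = i^2 + 2i + 3 for all i ≥ 0.

s[i] = i^2 + 2i + 3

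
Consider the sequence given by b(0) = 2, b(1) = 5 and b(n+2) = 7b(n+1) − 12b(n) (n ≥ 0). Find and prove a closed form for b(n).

Claim: b(n) = 3·3^n − 4^n.

Base cases: b(0) = 2 and 3·3^0 − 4^0 = 2; b(1) = 5 and 3·3^1 − 4^1 = 5.
Assume b(j) = 3·3^j − 4^j for all 0 ≤ j ≤ k, where k ≥ 1.
Then b(k+1) = 7b(k) − 12b(k−1) = 7·(3·3^k − 4^k) − 12·(3·3^{k−1} − 4^{k−1}) = 3·(7·3 − 12)3^{k−1} − (7·4 − 12)4^{k−1} = 27·3^{k−1} − 16·4^{k−1} = 3·3^{k+1} − 4^{k+1}.
This completes the inductive step, so b(n) = 3·3^n − 4^n for all n ≥ 0.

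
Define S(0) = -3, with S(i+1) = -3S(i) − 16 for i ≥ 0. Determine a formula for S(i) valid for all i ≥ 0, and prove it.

Claim: S(i) = (-3)^i − 4.

Base case: S(0) = -3, and (-3)^0 − 4 = 1 − 4 = -3.
Assume S(j) = (-3)^j − 4 for some j ≥ 0.
Then S(j+1) = -3S(j) − 16 = -3·((-3)^j − 4) − 16 = -3·(-3)^j + 12 − 16 = (-3)^{j+1} − 4.
This completes the inductive step, so S(i) = (-3)^i − 4 for all i ≥ 0.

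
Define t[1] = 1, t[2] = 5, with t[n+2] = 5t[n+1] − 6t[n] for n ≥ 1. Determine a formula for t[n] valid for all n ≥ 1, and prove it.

Claim: t[n] = 3^n − 2^n.

Base cases: t[1] = 1 and 3^1 − 2^1 = 1; t[2] = 5 and 3^2 − 2^2 = 5.
Assume t[i] = 3^i − 2^i for all 1 ≤ i ≤ j, where j ≥ 2.
Then t[j+1] = 5t[j] − 6t[j−1] = 5·(3^j − 2^j) − 6·(3^{j−1} − 2^{j−1}) = (5·3 − 6)3^{j−1} − (5·2 − 6)2^{j−1} = 9·3^{j−1} − 4·2^{j−1} = 3^{j+1} − 2^{j+1}.
This completes the inductive step, so t[n] = 3^n − 2^n for all n ≥ 1.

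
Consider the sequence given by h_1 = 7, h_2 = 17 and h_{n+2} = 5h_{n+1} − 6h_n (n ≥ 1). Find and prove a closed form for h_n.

Claim: h_n = 3^n + 2·2^n.

Base cases: h_1 = 7 and 3^1 + 2·2^1 = 7; h_2 = 17 and 3^2 + 2·2^2 = 17.
Assume h_i = 3^i + 2·2^i for all 1 ≤ i ≤ j, where j ≥ 2.
Then h_{j+1} = 5h_j − 6h_{j−1} = 5·(3^j + 2·2^j) − 6·(3^{j−1} + 2·2^{j−1}) = (5·3 − 6)3^{j−1} + 2·(5·2 − 6)2^{j−1} = 9·3^{j−1} + 8·2^{j−1} = 3^{j+1} + 2·2^{j+1}.
By strong induction, h_n = 3^n + 2·2^n for all n ≥ 1.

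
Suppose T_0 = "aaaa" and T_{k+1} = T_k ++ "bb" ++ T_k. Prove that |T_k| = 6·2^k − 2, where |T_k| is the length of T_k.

Base case: |T_0| = 4, and 6·2^0 − 2 = 4.
Assume |T_r| = 6·2^r − 2.
Then |T_{r+1}| = |T_r| + 2 + |T_r| = 2|T_r| + 2 = 2(6·2^r − 2) + 2 = 6·2^{r+1} − 4 + 2 = 6·2^{r+1} − 2.
By induction, |T_k| = 6·2^k − 2 for all k ≥ 0.

|T_k| = 6·2^k − 2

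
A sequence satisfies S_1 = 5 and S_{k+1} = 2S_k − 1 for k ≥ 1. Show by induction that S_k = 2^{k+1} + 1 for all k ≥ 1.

Base case: S_1 = 5, and 2^{1+1} + 1 = 4 + 1 = 5.
Assume S_j = 2^{j+1} + 1 for some j ≥ 1.
Then S_{j+1} = 2S_j − 1 = 2·(2^{j+1} + 1) − 1 = 2^{j+2} + 2 − 1 = 2^{j+2} + 1.
So the formula holds for j+1, and by induction S_k = 2^{k+1} + 1 for all k ≥ 1.

S_k = 2^{k+1} + 1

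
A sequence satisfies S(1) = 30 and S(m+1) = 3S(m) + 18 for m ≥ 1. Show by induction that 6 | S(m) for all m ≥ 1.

Base case: S(1) = 30 = 6·5, so 6 | S(1).
Assume 6 | S(r), so S(r) = 6t for some integer t.
Then S(r+1) = 3S(r) + 18 = 3·(6t) + 18 = 6(3t + 3), so 6 | S(r+1).
Hence 6 | S(m) for every m ≥ 1, by induction.

6 | S(m)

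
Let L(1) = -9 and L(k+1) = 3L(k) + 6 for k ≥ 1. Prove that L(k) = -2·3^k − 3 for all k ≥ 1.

Base case: L(1) = -9, and -2·3^1 − 3 = -6 − 3 = -9.
Assume L(j) = -2·3^j − 3 for some j ≥ 1.
Then L(j+1) = 3L(j) + 6 = 3·(-2·3^j − 3) + 6 = -6·3^j − 9 + 6 = -2·3^{j+1} − 3.
This completes the inductive step, so L(k) = -2·3^k − 3 for all k ≥ 1.

L(k) = -2·3^k − 3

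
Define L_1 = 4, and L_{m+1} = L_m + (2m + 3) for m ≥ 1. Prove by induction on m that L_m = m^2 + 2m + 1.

Base case: L_1 = 4, and 1^2 + 2·1 + 1 = 4.
Assume L_r = r^2 + 2r + 1.
Then L_{r+1} = L_r + (2r + 3) = (r^2 + 2r + 1) + (2r + 3) = r^2 + 4r + 4,
and (r+1)^2 + 2·(r+1) + 1 = r^2 + 4r + 4.
Hence L_m = m^2 + 2m + 1 for every m ≥ 1, by induction.

L_m = m^2 + 2m + 1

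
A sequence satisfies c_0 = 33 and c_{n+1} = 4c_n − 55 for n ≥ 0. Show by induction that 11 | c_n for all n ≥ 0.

Base case: c_0 = 33 = 11·3, so 11 | c_0.
Assume 11 | c_r, so c_r = 11t for some integer t.
Then c_{r+1} = 4c_r − 55 = 4·(11t) − 55 = 11(4t − 5), so 11 | c_{r+1}.
By induction, 11 | c_n for all n ≥ 0.

11 | c_n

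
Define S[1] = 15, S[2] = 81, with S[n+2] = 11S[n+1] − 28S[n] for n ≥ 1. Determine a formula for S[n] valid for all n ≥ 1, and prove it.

Claim: S[n] = 7^n + 2·4^n.

Base cases: S[1] = 15 and 7^1 + 2·4^1 = 15; S[2] = 81 and 7^2 + 2·4^2 = 81.
Assume S[j] = 7^j + 2·4^j for all 1 ≤ j ≤ m, where m ≥ 2.
Then S[m+1] = 11S[m] − 28S[m−1] = 11·(7^m + 2·4^m) − 28·(7^{m−1} + 2·4^{m−1}) = (11·7 − 28)7^{m−1} + 2·(11·4 − 28)4^{m−1} = 49·7^{m−1} + 32·4^{m−1} = 7^{m+1} + 2·4^{m+1}.
So the formula holds for m+1, and by strong induction S[n] = 7^n + 2·4^n for all n ≥ 1.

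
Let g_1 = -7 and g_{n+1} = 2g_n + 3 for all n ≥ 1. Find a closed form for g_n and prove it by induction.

Claim: g_n = -2^{n+1} − 3.

Base case: g_1 = -7, and -2^{1+1} − 3 = -4 − 3 = -7.
Assume g_r = -2^{r+1} − 3 for some r ≥ 1.
Then g_{r+1} = 2g_r + 3 = 2·(-2^{r+1} − 3) + 3 = -2^{r+2} − 6 + 3 = -2^{r+2} − 3.
This completes the inductive step, so g_n = -2^{n+1} − 3 for all n ≥ 1.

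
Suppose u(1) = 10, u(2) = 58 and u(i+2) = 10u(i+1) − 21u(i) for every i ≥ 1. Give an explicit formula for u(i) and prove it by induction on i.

Claim: u(i) = 3^i + 7^i.

Base cases: u(1) = 10 and 3^1 + 7^1 = 10; u(2) = 58 and 3^2 + 7^2 = 58.
Assume u(t) = 3^t + 7^t for all 1 ≤ t ≤ j, where j ≥ 2.
Then u(j+1) = 10u(j) − 21u(j−1) = 10·(3^j + 7^j) − 21·(3^{j−1} + 7^{j−1}) = (10·3 − 21)3^{j−1} + (10·7 − 21)7^{j−1} = 9·3^{j−1} + 49·7^{j−1} = 3^{j+1} + 7^{j+1}.
This completes the inductive step, so u(i) = 3^i + 7^i for all i ≥ 1.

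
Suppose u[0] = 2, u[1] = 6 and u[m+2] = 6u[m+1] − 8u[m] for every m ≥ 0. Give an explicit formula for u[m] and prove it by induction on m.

Claim: u[m] = 2^m + 4^m.

Base cases: u[0] = 2 and 2^0 + 4^0 = 2; u[1] = 6 and 2^1 + 4^1 = 6.
Assume u[j] = 2^j + 4^j for all 0 ≤ j ≤ k, where k ≥ 1.
Then u[k+1] = 6u[k] − 8u[k−1] = 6·(2^k + 4^k) − 8·(2^{k−1} + 4^{k−1}) = (6·2 − 8)2^{k−1} + (6·4 − 8)4^{k−1} = 4·2^{k−1} + 16·4^{k−1} = 2^{k+1} + 4^{k+1}.
By strong induction, u[m] = 2^m + 4^m for all m ≥ 0.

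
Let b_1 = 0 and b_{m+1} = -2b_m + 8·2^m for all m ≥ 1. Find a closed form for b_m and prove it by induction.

Claim: b_m = 2·(-2)^m + 2·2^m.

Base case: b_1 = 0, and 2·(-2)^1 + 2·2^1 = -4 + 4 = 0.
Assume b_k = 2·(-2)^k + 2·2^k for some k ≥ 1.
Then b_{k+1} = -2b_k + 8·2^k = -2·(2·(-2)^k + 2·2^k) + 8·2^k = 2·(-2)^{k+1} − 4·2^k + 8·2^k = 2·(-2)^{k+1} + 4·2^k = 2·(-2)^{k+1} + 2·2^{k+1}.
Hence b_m = 2·(-2)^m + 2·2^m for every m ≥ 1, by induction.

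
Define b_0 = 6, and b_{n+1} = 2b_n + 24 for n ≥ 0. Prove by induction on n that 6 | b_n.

Base case: b_0 = 6 = 6·1, so 6 | b_0.
Assume 6 | b_j, so b_j = 6t for some integer t.
Then b_{j+1} = 2b_j + 24 = 2·(6t) + 24 = 6(2t + 4), so 6 | b_{j+1}.
By induction, 6 | b_n for all n ≥ 0.

6 | b_n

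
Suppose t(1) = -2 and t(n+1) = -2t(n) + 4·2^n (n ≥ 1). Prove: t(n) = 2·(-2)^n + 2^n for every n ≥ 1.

Base case: t(1) = -2, and 2·(-2)^1 + 2^1 = -4 + 2 = -2.
Assume t(j) = 2·(-2)^j + 2^j for some j ≥ 1.
Then t(j+1) = -2t(j) + 4·2^j = -2·(2·(-2)^j + 2^j) + 4·2^j = 2·(-2)^{j+1} − 2·2^j + 4·2^j = 2·(-2)^{j+1} + 2·2^j = 2·(-2)^{j+1} + 2^{j+1}.
By induction, t(n) = 2·(-2)^n + 2^n for all n ≥ 1.

t(n) = 2·(-2)^n + 2^n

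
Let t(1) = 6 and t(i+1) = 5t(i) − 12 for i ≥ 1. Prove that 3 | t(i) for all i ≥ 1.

Base case: t(1) = 6 = 3·2, so 3 | t(1).
Assume 3 | t(k), so t(k) = 3s for some integer s.
Then t(k+1) = 5t(k) − 12 = 5·(3s) − 12 = 3(5s − 4), so 3 | t(k+1).
So the property holds for k+1, and by induction 3 | t(i) for all i ≥ 1.

3 | t(i)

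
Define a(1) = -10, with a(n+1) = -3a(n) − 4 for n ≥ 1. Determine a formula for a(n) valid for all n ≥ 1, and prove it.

Claim: a(n) = 3·(-3)^n − 1.

Base case: a(1) = -10, and 3·(-3)^1 − 1 = -9 − 1 = -10.
Assume a(r) = 3·(-3)^r − 1 for some r ≥ 1.
Then a(r+1) = -3a(r) − 4 = -3·(3·(-3)^r − 1) − 4 = -9·(-3)^r + 3 − 4 = 3·(-3)^{r+1} − 1.
So the formula holds for r+1, and by induction a(n) = 3·(-3)^n − 1 for all n ≥ 1.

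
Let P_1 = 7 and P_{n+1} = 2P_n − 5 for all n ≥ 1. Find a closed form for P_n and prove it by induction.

Claim: P_n = 2^n + 5.

Base case: P_1 = 7, and 2^1 + 5 = 2 + 5 = 7.
Assume P_j = 2^j + 5 for some j ≥ 1.
Then P_{j+1} = 2P_j − 5 = 2·(2^j + 5) − 5 = 2^{j+1} + 10 − 5 = 2^{j+1} + 5.
By induction, P_n = 2^n + 5 for all n ≥ 1.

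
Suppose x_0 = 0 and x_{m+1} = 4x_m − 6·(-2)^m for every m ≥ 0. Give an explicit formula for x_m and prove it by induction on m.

Claim: x_m = -4^m + (-2)^m.

Base case: x_0 = 0, and -4^0 + (-2)^0 = -1 + 1 = 0.
Assume x_k = -4^k + (-2)^k for some k ≥ 0.
Then x_{k+1} = 4x_k − 6·(-2)^k = 4·(-4^k + (-2)^k) − 6·(-2)^k = -4^{k+1} + 4·(-2)^k − 6·(-2)^k = -4^{k+1} − 2·(-2)^k = -4^{k+1} + (-2)^{k+1}.
So the formula holds for k+1, and by induction x_m = -4^m + (-2)^m for all m ≥ 0.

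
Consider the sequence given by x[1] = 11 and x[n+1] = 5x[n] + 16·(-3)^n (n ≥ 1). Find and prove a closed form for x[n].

Claim: x[n] = 5^n − 2·(-3)^n.

Base case: x[1] = 11, and 5^1 − 2·(-3)^1 = 5 + 6 = 11.
Assume x[m] = 5^m − 2·(-3)^m for some m ≥ 1.
Then x[m+1] = 5x[m] + 16·(-3)^m = 5·(5^m − 2·(-3)^m) + 16·(-3)^m = 5^{m+1} − 10·(-3)^m + 16·(-3)^m = 5^{m+1} + 6·(-3)^m = 5^{m+1} − 2·(-3)^{m+1}.
This completes the inductive step, so x[n] = 5^n − 2·(-3)^n for all n ≥ 1.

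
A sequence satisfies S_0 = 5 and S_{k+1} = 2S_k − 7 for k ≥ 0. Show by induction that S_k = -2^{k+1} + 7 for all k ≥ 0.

Base case: S_0 = 5, and -2^{0+1} + 7 = -2 + 7 = 5.
Assume S_m = -2^{m+1} + 7 for some m ≥ 0.
Then S_{m+1} = 2S_m − 7 = 2·(-2^{m+1} + 7) − 7 = -2^{m+2} + 14 − 7 = -2^{m+2} + 7.
By induction, S_k = -2^{k+1} + 7 for all k ≥ 0.

S_k = -2^{k+1} + 7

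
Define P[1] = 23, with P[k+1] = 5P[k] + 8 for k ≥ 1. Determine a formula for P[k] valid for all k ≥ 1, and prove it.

Claim: P[k] = 5^{k+1} − 2.

Base case: P[1] = 23, and 5^{1+1} − 2 = 25 − 2 = 23.
Assume P[m] = 5^{m+1} − 2 for some m ≥ 1.
Then P[m+1] = 5P[m] + 8 = 5·(5^{m+1} − 2) + 8 = 5^{m+2} − 10 + 8 = 5^{m+2} − 2.
By induction, P[k] = 5^{k+1} − 2 for all k ≥ 1.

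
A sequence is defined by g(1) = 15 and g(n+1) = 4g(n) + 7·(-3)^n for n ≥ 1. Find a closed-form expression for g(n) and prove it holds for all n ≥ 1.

Claim: g(n) = 3·4^n − (-3)^n.

Base case: g(1) = 15, and 3·4^1 − (-3)^1 = 12 + 3 = 15.
Assume g(r) = 3·4^r − (-3)^r for some r ≥ 1.
Then g(r+1) = 4g(r) + 7·(-3)^r = 4·(3·4^r − (-3)^r) + 7·(-3)^r = 3·4^{r+1} − 4·(-3)^r + 7·(-3)^r = 3·4^{r+1} + 3·(-3)^r = 3·4^{r+1} − (-3)^{r+1}.
By induction, g(n) = 3·4^n − (-3)^n for all n ≥ 1.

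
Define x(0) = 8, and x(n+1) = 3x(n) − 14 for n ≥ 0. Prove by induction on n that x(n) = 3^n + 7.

Base case: x(0) = 8, and 3^0 + 7 = 1 + 7 = 8.
Assume x(m) = 3^m + 7 for some m ≥ 0.
Then x(m+1) = 3x(m) − 14 = 3·(3^m + 7) − 14 = 3^{m+1} + 21 − 14 = 3^{m+1} + 7.
Hence x(n) = 3^n + 7 for every n ≥ 0, by induction.

x(n) = 3^n + 7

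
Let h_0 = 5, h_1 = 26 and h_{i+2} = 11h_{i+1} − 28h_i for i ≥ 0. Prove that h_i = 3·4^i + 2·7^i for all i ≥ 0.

Base cases: h_0 = 5 and 3·4^0 + 2·7^0 = 5; h_1 = 26 and 3·4^1 + 2·7^1 = 26.
Assume h_j = 3·4^j + 2·7^j for all 0 ≤ j ≤ k, where k ≥ 1.
Then h_{k+1} = 11h_k − 28h_{k−1} = 11·(3·4^k + 2·7^k) − 28·(3·4^{k−1} + 2·7^{k−1}) = 3·(11·4 − 28)4^{k−1} + 2·(11·7 − 28)7^{k−1} = 48·4^{k−1} + 98·7^{k−1} = 3·4^{k+1} + 2·7^{k+1}.
By strong induction, h_i = 3·4^i + 2·7^i for all i ≥ 0.

h_i = 3·4^i + 2·7^i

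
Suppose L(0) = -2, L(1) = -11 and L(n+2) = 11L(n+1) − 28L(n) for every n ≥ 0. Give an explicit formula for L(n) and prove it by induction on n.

Claim: L(n) = -4^n − 7^n.

Base cases: L(0) = -2 and -4^0 − 7^0 = -2; L(1) = -11 and -4^1 − 7^1 = -11.
Assume L(i) = -4^i − 7^i for all 0 ≤ i ≤ j, where j ≥ 1.
Then L(j+1) = 11L(j) − 28L(j−1) = 11·(-4^j − 7^j) − 28·(-4^{j−1} − 7^{j−1}) = -(11·4 − 28)4^{j−1} − (11·7 − 28)7^{j−1} = -16·4^{j−1} − 49·7^{j−1} = -4^{j+1} − 7^{j+1}.
By strong induction, L(n) = -4^n − 7^n for all n ≥ 0.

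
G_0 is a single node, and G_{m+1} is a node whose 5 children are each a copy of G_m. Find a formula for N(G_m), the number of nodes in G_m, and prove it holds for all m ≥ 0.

Claim: N(G_m) = (5^{m+1} − 1)/4.

Base case: N(G_0) = 1, and (5^{0+1} − 1)/4 = 1.
Assume N(G_r) = (5^{r+1} − 1)/4.
Then N(G_{r+1}) = 1 + 5N(G_r) = 1 + 5·(5^{r+1} − 1)/4 = 1 + (5^{r+2} − 5)/4 = (4 + 5^{r+2} − 5)/4 = (5^{r+2} − 1)/4.
This completes the inductive step, so N(G_m) = (5^{m+1} − 1)/4 for all m ≥ 0.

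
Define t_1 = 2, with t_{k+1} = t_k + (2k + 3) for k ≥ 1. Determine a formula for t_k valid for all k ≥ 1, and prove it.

Claim: t_k = k^2 + 2k − 1.

Base case: t_1 = 2, and 1^2 + 2·1 − 1 = 2.
Assume t_r = r^2 + 2r − 1.
Then t_{r+1} = t_r + (2r + 3) = (r^2 + 2r − 1) + (2r + 3) = r^2 + 4r + 2,
and (r+1)^2 + 2·(r+1) − 1 = r^2 + 4r + 2.
Hence t_k = k^2 + 2k − 1 for every k ≥ 1, by induction.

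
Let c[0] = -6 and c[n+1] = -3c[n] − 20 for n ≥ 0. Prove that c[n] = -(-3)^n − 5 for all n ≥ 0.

Base case: c[0] = -6, and -(-3)^0 − 5 = -1 − 5 = -6.
Assume c[j] = -(-3)^j − 5 for some j ≥ 0.
Then c[j+1] = -3c[j] − 20 = -3·(-(-3)^j − 5) − 20 = 3·(-3)^j + 15 − 20 = -(-3)^{j+1} − 5.
This completes the inductive step, so c[n] = -(-3)^n − 5 for all n ≥ 0.

c[n] = -(-3)^n − 5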